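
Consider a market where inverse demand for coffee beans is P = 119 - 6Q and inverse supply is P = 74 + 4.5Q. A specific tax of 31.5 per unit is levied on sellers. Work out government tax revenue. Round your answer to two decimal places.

40.50

Without the tax, 119 - 6Q = 74 + 4.5Q so Q* = 4.2857 and P* = 93.2857.
With the tax, sellers need 31.5 more per unit: 119 - 6Q = 74 + 4.5Q + 31.5, so Q_t = 1.2857. Buyers pay P_b = 111.2857; sellers receive P_s = P_b - 31.5 = 79.7857.
Tax revenue = t x Q_t = 31.5 x 1.2857 = 40.5.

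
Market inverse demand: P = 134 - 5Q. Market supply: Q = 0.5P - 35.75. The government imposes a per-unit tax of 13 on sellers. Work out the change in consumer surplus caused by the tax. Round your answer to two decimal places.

Rewriting supply in inverse form: P = 71.5 + 2Q.
Pre-tax equilibrium: 134 - 5Q = 71.5 + 2Q gives Q* = 8.9286, P* = 89.3571.
A tax on sellers shifts supply up by 13: 134 - 5Q = 71.5 + 2Q + 13, so Q_t = 7.0714. Buyers pay P_b = 98.6429; sellers receive P_s = P_b - 13 = 85.6429.
Consumers lose the trapezoid between P* and P_b out to Q_t plus the triangle from Q_t to Q*: change in CS = 125.0128 - 199.2985 = -74.2857.

-74.29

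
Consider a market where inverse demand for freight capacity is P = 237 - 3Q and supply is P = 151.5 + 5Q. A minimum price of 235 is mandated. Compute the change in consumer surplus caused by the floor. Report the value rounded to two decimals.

Without the control, 237 - 3Q = 151.5 + 5Q so Q* = 10.6875 and P* = 204.9375.
At the floor price 235, quantity demanded is (237 - 235)/3 = 0.6667; demand is the short side, so Q = 0.6667 trades at P = 235.
CS goes from (1/2)(10.6875)(32.0625) = 171.334 to 0.6667 (computed as (237 - 235)(0.6667) - (1/2)(3)(0.6667)^2), a change of -170.6673.

-170.67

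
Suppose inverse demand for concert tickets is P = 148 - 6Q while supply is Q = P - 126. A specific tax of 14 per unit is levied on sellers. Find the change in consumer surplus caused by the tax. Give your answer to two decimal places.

Rewriting supply in inverse form: P = 126 + Q.
Without the tax, 148 - 6Q = 126 + Q so Q* = 3.1429 and P* = 129.1429.
With the tax, sellers need 14 more per unit: 148 - 6Q = 126 + Q + 14, so Q_t = 1.1429. Buyers pay P_b = 141.1429; sellers receive P_s = P_b - 14 = 127.1429.
Consumers lose the trapezoid between P* and P_b out to Q_t plus the triangle from Q_t to Q*: change in CS = 3.9184 - 29.6327 = -25.7143.

-25.71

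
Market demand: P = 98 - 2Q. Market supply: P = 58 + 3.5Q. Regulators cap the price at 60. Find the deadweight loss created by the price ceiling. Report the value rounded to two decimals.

123.50

Without the control, 98 - 2Q = 58 + 3.5Q so Q* = 7.2727 and P* = 83.4545.
At the ceiling price 60, quantity supplied is (60 - 58)/3.5 = 0.5714; supply is the short side, so Q = 0.5714 trades at P = 60.
The lost-trades triangle has base Q* - 0.5714 = 6.7013 and height equal to the gap between the curves at Q = 0.5714, which is 96.8571 - 60 = 36.8571. DWL = (1/2)(6.7013)(36.8571) = 123.4954.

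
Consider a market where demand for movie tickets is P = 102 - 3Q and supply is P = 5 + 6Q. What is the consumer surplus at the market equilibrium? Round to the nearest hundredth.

174.24

Equilibrium: 102 - 3Q = 5 + 6Q, so Q* = 10.7778 and P* = 69.6667.
CS is the area between the demand curve and P* from 0 to Q*: (1/2)(10.7778)(32.3333) = 174.2407.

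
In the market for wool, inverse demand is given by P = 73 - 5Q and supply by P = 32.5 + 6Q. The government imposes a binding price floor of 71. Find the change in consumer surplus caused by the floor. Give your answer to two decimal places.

-33.49

Without the control, 73 - 5Q = 32.5 + 6Q so Q* = 3.6818 and P* = 54.5909.
At the floor price 71, quantity demanded is (73 - 71)/5 = 0.4; demand is the short side, so Q = 0.4 trades at P = 71.
CS goes from (1/2)(3.6818)(18.4091) = 33.8895 to 0.4 (computed as (73 - 71)(0.4) - (1/2)(5)(0.4)^2), a change of -33.4895.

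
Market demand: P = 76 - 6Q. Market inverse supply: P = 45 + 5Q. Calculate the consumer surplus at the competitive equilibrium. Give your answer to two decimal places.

Equilibrium: 76 - 6Q = 45 + 5Q, so Q* = 2.8182 and P* = 59.0909.
Consumer surplus is the triangle under demand above P*: (1/2)(2.8182)(76 - 59.0909) = (1/2)(2.8182)(16.9091) = 23.8264.

23.83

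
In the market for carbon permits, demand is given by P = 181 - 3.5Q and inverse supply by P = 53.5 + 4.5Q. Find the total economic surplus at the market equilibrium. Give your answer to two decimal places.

1016.02

Set 181 - 3.5Q = 53.5 + 4.5Q, which gives 127.5 = 8Q, so Q* = 15.9375 and P* = 181 - 3.5(15.9375) = 125.2188.
Total surplus is the full triangle between the curves from 0 to Q*: (1/2)(15.9375)(181 - 53.5) = 1016.0156.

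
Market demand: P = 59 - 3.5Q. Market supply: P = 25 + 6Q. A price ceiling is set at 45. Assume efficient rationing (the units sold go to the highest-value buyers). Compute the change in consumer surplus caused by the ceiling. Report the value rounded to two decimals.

4.81

Without the control, 59 - 3.5Q = 25 + 6Q so Q* = 3.5789 and P* = 46.4737.
At P = 45, sellers supply (45 - 25)/6 = 3.3333 while buyers want more, so the quantity traded is 3.3333 at price 45.
CS goes from (1/2)(3.5789)(12.5263) = 22.4155 to 27.2222 (computed as (59 - 45)(3.3333) - (1/2)(3.5)(3.3333)^2), a change of 4.8067.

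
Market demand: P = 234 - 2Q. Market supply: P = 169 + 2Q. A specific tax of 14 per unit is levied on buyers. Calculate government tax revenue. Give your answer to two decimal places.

Without the tax, 234 - 2Q = 169 + 2Q so Q* = 16.25 and P* = 201.5.
A tax on buyers shifts demand down by 14: (234 - 14) - 2Q = 169 + 2Q, so Q_t = 12.75. Buyers pay P_b = 208.5; sellers receive P_s = P_b - 14 = 194.5.
Tax revenue = t x Q_t = 14 x 12.75 = 178.5.

178.50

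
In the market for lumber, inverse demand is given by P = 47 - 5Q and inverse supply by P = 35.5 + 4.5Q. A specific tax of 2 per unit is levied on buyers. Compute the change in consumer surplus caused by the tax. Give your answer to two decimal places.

Pre-tax equilibrium: 47 - 5Q = 35.5 + 4.5Q gives Q* = 1.2105, P* = 40.9474.
With the tax, buyers' net willingness to pay falls by 2: (47 - 2) - 5Q = 35.5 + 4.5Q, so Q_t = 1. Buyers pay P_b = 42; sellers receive P_s = P_b - 2 = 40.
Consumers lose the trapezoid between P* and P_b out to Q_t plus the triangle from Q_t to Q*: change in CS = 2.5 - 3.6634 = -1.1634.

-1.16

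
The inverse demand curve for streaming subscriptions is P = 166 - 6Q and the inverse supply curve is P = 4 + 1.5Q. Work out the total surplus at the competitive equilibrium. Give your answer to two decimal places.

Set 166 - 6Q = 4 + 1.5Q, which gives 162 = 7.5Q, so Q* = 21.6 and P* = 166 - 6(21.6) = 36.4.
CS = (1/2)(21.6)(129.6) = 1399.68 and PS = (1/2)(21.6)(32.4) = 349.92, so total surplus = 1749.6.

1749.60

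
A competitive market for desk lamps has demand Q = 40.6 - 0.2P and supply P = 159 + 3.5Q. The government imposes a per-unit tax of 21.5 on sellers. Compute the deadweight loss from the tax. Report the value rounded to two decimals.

Rewriting demand in inverse form: P = 203 - 5Q.
Without the tax, 203 - 5Q = 159 + 3.5Q so Q* = 5.1765 and P* = 177.1176.
A tax on sellers shifts supply up by 21.5: 203 - 5Q = 159 + 3.5Q + 21.5, so Q_t = 2.6471. Buyers pay P_b = 189.7647; sellers receive P_s = P_b - 21.5 = 168.2647.
The welfare triangle lost has base Q* - Q_t = 2.5294 and height t = 21.5, so DWL = (1/2)(2.5294)(21.5) = 27.1912.

27.19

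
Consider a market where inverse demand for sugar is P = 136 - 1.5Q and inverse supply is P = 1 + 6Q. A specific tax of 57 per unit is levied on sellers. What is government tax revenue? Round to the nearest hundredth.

Without the tax, 136 - 1.5Q = 1 + 6Q so Q* = 18 and P* = 109.
With the tax, sellers need 57 more per unit: 136 - 1.5Q = 1 + 6Q + 57, so Q_t = 10.4. Buyers pay P_b = 120.4; sellers receive P_s = P_b - 57 = 63.4.
Revenue is the tax times quantity traded: 57 x 10.4 = 592.8.

592.80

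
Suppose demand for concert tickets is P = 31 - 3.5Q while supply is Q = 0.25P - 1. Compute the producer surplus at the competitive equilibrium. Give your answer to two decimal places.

25.92

Rewriting supply in inverse form: P = 4 + 4Q.
Set 31 - 3.5Q = 4 + 4Q, which gives 27 = 7.5Q, so Q* = 3.6 and P* = 31 - 3.5(3.6) = 18.4.
PS is the area between P* and the supply curve from 0 to Q*: (1/2)(3.6)(14.4) = 25.92.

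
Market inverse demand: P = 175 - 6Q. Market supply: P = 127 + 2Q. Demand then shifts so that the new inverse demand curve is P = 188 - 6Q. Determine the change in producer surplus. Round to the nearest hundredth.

22.14

Initial equilibrium: Q_0 = 6, P_0 = 139; CS_0 = (1/2)(6)(36) = 108, PS_0 = (1/2)(6)(12) = 36.
New equilibrium: 188 - 6Q = 127 + 2Q gives Q_1 = 7.625, P_1 = 142.25; CS_1 = 174.4219, PS_1 = 58.1406.
Change in producer surplus = 58.1406 - 36 = 22.1406.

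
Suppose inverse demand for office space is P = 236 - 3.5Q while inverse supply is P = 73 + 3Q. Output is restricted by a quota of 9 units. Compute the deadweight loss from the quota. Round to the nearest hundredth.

Unrestricted equilibrium: Q* = (236 - 73)/(3.5 + 3) = 25.0769.
At Q = 9 the demand price is 236 - 3.5(9) = 204.5 and the supply price is 73 + 3(9) = 100.
DWL = (1/2)(gap between curves at 9) x (Q* - 9) = (1/2)(104.5)(16.0769) = 840.0192.

840.02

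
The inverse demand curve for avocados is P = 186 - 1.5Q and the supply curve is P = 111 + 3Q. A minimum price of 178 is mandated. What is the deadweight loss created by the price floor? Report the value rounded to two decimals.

Without the control, 186 - 1.5Q = 111 + 3Q so Q* = 16.6667 and P* = 161.
At P = 178, buyers demand (186 - 178)/1.5 = 5.3333 while sellers would supply more, so the quantity traded is 5.3333 at price 178.
At Q = 5.3333 the demand price is 178 and the supply price is 127. Deadweight loss is the triangle between the curves from 5.3333 to 16.6667: (1/2)(178 - 127)(16.6667 - 5.3333) = 289.

289.00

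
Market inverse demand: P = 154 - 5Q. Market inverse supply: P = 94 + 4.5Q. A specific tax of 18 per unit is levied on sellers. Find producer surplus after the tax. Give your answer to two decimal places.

Pre-tax equilibrium: 154 - 5Q = 94 + 4.5Q gives Q* = 6.3158, P* = 122.4211.
With the tax, sellers need 18 more per unit: 154 - 5Q = 94 + 4.5Q + 18, so Q_t = 4.4211. Buyers pay P_b = 131.8947; sellers receive P_s = P_b - 18 = 113.8947.
Producer surplus is the triangle above supply below P_s: (1/2)(4.4211)(113.8947 - 94) = 43.9778.

43.98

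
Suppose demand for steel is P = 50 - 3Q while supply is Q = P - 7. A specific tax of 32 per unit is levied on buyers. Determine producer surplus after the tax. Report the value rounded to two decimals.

Rewriting supply in inverse form: P = 7 + Q.
Pre-tax equilibrium: 50 - 3Q = 7 + Q gives Q* = 10.75, P* = 17.75.
With the tax, buyers' net willingness to pay falls by 32: (50 - 32) - 3Q = 7 + Q, so Q_t = 2.75. Buyers pay P_b = 41.75; sellers receive P_s = P_b - 32 = 9.75.
PS = (1/2)(Q_t)(P_s - 7) = (1/2)(2.75)(2.75) = 3.7812.

3.78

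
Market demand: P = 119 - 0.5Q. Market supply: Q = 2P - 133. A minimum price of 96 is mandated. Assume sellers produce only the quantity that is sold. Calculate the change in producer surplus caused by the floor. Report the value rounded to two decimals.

Rewriting supply in inverse form: P = 66.5 + 0.5Q.
Without the control, 119 - 0.5Q = 66.5 + 0.5Q so Q* = 52.5 and P* = 92.75.
At P = 96, buyers demand (119 - 96)/0.5 = 46 while sellers would supply more, so the quantity traded is 46 at price 96.
PS goes from (1/2)(52.5)(26.25) = 689.0625 to 828 (computed as (96 - 66.5)(46) - (1/2)(0.5)(46)^2), a change of 138.9375.

138.94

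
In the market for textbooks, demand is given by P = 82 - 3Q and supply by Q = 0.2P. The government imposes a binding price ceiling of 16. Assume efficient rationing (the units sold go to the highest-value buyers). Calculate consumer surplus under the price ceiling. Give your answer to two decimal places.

195.84

Rewriting supply in inverse form: P = 5Q.
Without the control, 82 - 3Q = 5Q so Q* = 10.25 and P* = 51.25.
At P = 16, sellers supply (16 - 0)/5 = 3.2 while buyers want more, so the quantity traded is 3.2 at price 16.
The demand price at Q = 3.2 is 72.4. CS is the trapezoid between demand and 16 over [0, 3.2]: (1/2)[(82 - 16) + (72.4 - 16)](3.2) = 195.84.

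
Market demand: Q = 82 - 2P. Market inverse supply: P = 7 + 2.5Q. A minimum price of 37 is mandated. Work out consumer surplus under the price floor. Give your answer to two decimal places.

16.00

Rewriting demand in inverse form: P = 41 - 0.5Q.
Free-market equilibrium: 41 - 0.5Q = 7 + 2.5Q gives Q* = 11.3333, P* = 35.3333.
At P = 37, buyers demand (41 - 37)/0.5 = 8 while sellers would supply more, so the quantity traded is 8 at price 37.
CS is the triangle under demand above 37: (1/2)(8)(41 - 37) = 16.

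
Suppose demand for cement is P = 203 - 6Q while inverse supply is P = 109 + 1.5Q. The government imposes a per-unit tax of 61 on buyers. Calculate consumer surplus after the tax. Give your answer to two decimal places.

Pre-tax equilibrium: 203 - 6Q = 109 + 1.5Q gives Q* = 12.5333, P* = 127.8.
A tax on buyers shifts demand down by 61: (203 - 61) - 6Q = 109 + 1.5Q, so Q_t = 4.4. Buyers pay P_b = 176.6; sellers receive P_s = P_b - 61 = 115.6.
CS = (1/2)(Q_t)(203 - P_b) = (1/2)(4.4)(26.4) = 58.08.

58.08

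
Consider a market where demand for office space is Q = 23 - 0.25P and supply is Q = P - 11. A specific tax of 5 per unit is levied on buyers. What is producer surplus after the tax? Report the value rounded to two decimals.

Rewriting demand in inverse form: P = 92 - 4Q.
Rewriting supply in inverse form: P = 11 + Q.
Without the tax, 92 - 4Q = 11 + Q so Q* = 16.2 and P* = 27.2.
A tax on buyers shifts demand down by 5: (92 - 5) - 4Q = 11 + Q, so Q_t = 15.2. Buyers pay P_b = 31.2; sellers receive P_s = P_b - 5 = 26.2.
Producer surplus is the triangle above supply below P_s: (1/2)(15.2)(26.2 - 11) = 115.52.

115.52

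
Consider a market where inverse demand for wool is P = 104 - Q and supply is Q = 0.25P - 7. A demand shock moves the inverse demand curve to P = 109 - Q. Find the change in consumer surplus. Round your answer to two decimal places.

Rewriting supply in inverse form: P = 28 + 4Q.
Initial equilibrium: Q_0 = 15.2, P_0 = 88.8; CS_0 = (1/2)(15.2)(15.2) = 115.52, PS_0 = (1/2)(15.2)(60.8) = 462.08.
New equilibrium: 109 - Q = 28 + 4Q gives Q_1 = 16.2, P_1 = 92.8; CS_1 = 131.22, PS_1 = 524.88.
Change in consumer surplus = 131.22 - 115.52 = 15.7.

15.70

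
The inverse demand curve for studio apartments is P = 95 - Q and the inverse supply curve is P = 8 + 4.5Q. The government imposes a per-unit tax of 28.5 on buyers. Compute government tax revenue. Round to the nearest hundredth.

Pre-tax equilibrium: 95 - Q = 8 + 4.5Q gives Q* = 15.8182, P* = 79.1818.
A tax on buyers shifts demand down by 28.5: (95 - 28.5) - Q = 8 + 4.5Q, so Q_t = 10.6364. Buyers pay P_b = 84.3636; sellers receive P_s = P_b - 28.5 = 55.8636.
Revenue is the tax times quantity traded: 28.5 x 10.6364 = 303.1364.

303.14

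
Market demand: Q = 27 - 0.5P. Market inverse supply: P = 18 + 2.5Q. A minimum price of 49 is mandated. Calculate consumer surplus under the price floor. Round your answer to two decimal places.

6.25

Rewriting demand in inverse form: P = 54 - 2Q.
Free-market equilibrium: 54 - 2Q = 18 + 2.5Q gives Q* = 8, P* = 38.
At P = 49, buyers demand (54 - 49)/2 = 2.5 while sellers would supply more, so the quantity traded is 2.5 at price 49.
CS is the triangle under demand above 49: (1/2)(2.5)(54 - 49) = 6.25.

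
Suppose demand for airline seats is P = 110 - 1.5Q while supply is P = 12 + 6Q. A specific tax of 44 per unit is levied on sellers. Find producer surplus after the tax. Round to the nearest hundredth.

Pre-tax equilibrium: 110 - 1.5Q = 12 + 6Q gives Q* = 13.0667, P* = 90.4.
A tax on sellers shifts supply up by 44: 110 - 1.5Q = 12 + 6Q + 44, so Q_t = 7.2. Buyers pay P_b = 99.2; sellers receive P_s = P_b - 44 = 55.2.
Producer surplus is the triangle above supply below P_s: (1/2)(7.2)(55.2 - 12) = 155.52.

155.52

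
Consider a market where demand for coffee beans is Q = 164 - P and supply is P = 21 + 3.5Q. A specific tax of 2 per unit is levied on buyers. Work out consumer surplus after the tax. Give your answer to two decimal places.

Rewriting demand in inverse form: P = 164 - Q.
Without the tax, 164 - Q = 21 + 3.5Q so Q* = 31.7778 and P* = 132.2222.
With the tax, buyers' net willingness to pay falls by 2: (164 - 2) - Q = 21 + 3.5Q, so Q_t = 31.3333. Buyers pay P_b = 132.6667; sellers receive P_s = P_b - 2 = 130.6667.
Consumer surplus is the triangle under demand above P_b: (1/2)(31.3333)(164 - 132.6667) = 490.8889.

490.89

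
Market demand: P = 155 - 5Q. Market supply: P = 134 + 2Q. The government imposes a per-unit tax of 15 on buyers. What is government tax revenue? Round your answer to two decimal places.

Pre-tax equilibrium: 155 - 5Q = 134 + 2Q gives Q* = 3, P* = 140.
A tax on buyers shifts demand down by 15: (155 - 15) - 5Q = 134 + 2Q, so Q_t = 0.8571. Buyers pay P_b = 150.7143; sellers receive P_s = P_b - 15 = 135.7143.
Revenue is the tax times quantity traded: 15 x 0.8571 = 12.8571.

12.86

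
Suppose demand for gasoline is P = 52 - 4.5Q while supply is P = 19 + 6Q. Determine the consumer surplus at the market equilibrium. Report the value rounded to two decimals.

22.22

Equilibrium: 52 - 4.5Q = 19 + 6Q, so Q* = 3.1429 and P* = 37.8571.
The demand choke price is 52, so CS = (1/2)(Q*)(52 - P*) = (1/2)(3.1429)(14.1429) = 22.2245.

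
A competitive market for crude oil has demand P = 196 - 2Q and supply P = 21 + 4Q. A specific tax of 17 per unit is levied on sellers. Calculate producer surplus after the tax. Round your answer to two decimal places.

Pre-tax equilibrium: 196 - 2Q = 21 + 4Q gives Q* = 29.1667, P* = 137.6667.
With the tax, sellers need 17 more per unit: 196 - 2Q = 21 + 4Q + 17, so Q_t = 26.3333. Buyers pay P_b = 143.3333; sellers receive P_s = P_b - 17 = 126.3333.
PS = (1/2)(Q_t)(P_s - 21) = (1/2)(26.3333)(105.3333) = 1386.8889.

1386.89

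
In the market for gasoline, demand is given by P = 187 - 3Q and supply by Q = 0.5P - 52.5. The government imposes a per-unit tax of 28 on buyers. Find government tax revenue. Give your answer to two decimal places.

302.40

Rewriting supply in inverse form: P = 105 + 2Q.
Pre-tax equilibrium: 187 - 3Q = 105 + 2Q gives Q* = 16.4, P* = 137.8.
With the tax, buyers' net willingness to pay falls by 28: (187 - 28) - 3Q = 105 + 2Q, so Q_t = 10.8. Buyers pay P_b = 154.6; sellers receive P_s = P_b - 28 = 126.6.
Revenue is the tax times quantity traded: 28 x 10.8 = 302.4.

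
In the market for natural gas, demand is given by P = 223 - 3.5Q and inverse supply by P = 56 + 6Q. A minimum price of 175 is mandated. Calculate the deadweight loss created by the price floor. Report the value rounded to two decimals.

70.94

Free-market equilibrium: 223 - 3.5Q = 56 + 6Q gives Q* = 17.5789, P* = 161.4737.
At P = 175, buyers demand (223 - 175)/3.5 = 13.7143 while sellers would supply more, so the quantity traded is 13.7143 at price 175.
The lost-trades triangle has base Q* - 13.7143 = 3.8647 and height equal to the gap between the curves at Q = 13.7143, which is 175 - 138.2857 = 36.7143. DWL = (1/2)(3.8647)(36.7143) = 70.9441.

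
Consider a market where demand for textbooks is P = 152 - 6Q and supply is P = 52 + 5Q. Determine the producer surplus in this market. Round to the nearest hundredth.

Set 152 - 6Q = 52 + 5Q, which gives 100 = 11Q, so Q* = 9.0909 and P* = 152 - 6(9.0909) = 97.4545.
The supply curve's price intercept is 52, so PS = (1/2)(Q*)(P* - 52) = (1/2)(9.0909)(45.4545) = 206.6116.

206.61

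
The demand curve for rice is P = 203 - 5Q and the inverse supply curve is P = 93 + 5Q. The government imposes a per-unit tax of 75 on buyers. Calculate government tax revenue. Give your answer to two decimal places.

262.50

Without the tax, 203 - 5Q = 93 + 5Q so Q* = 11 and P* = 148.
A tax on buyers shifts demand down by 75: (203 - 75) - 5Q = 93 + 5Q, so Q_t = 3.5. Buyers pay P_b = 185.5; sellers receive P_s = P_b - 75 = 110.5.
Revenue is the tax times quantity traded: 75 x 3.5 = 262.5.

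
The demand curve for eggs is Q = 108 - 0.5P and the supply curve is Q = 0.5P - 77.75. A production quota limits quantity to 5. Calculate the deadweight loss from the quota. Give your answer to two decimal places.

Rewriting demand in inverse form: P = 216 - 2Q.
Rewriting supply in inverse form: P = 155.5 + 2Q.
Without the quota, 216 - 2Q = 155.5 + 2Q gives Q* = 15.125.
At Q = 5 the demand price is 216 - 2(5) = 206 and the supply price is 155.5 + 2(5) = 165.5.
DWL = (1/2)(gap between curves at 5) x (Q* - 5) = (1/2)(40.5)(10.125) = 205.0312.

205.03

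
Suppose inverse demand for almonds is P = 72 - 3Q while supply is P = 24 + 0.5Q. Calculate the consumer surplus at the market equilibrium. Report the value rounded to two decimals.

Set 72 - 3Q = 24 + 0.5Q, which gives 48 = 3.5Q, so Q* = 13.7143 and P* = 72 - 3(13.7143) = 30.8571.
CS is the area between the demand curve and P* from 0 to Q*: (1/2)(13.7143)(41.1429) = 282.1224.

282.12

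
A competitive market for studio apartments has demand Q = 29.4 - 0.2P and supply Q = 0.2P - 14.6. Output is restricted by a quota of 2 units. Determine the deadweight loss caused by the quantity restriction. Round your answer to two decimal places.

Rewriting demand in inverse form: P = 147 - 5Q.
Rewriting supply in inverse form: P = 73 + 5Q.
Unrestricted equilibrium: Q* = (147 - 73)/(5 + 5) = 7.4.
At Q = 2 the demand price is 147 - 5(2) = 137 and the supply price is 73 + 5(2) = 83.
Deadweight loss is the triangle between the curves from 2 to 7.4: (1/2)(137 - 83)(7.4 - 2) = 145.8.

145.80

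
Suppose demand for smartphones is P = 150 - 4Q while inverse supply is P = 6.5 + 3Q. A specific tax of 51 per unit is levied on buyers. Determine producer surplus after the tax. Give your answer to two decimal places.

Pre-tax equilibrium: 150 - 4Q = 6.5 + 3Q gives Q* = 20.5, P* = 68.
A tax on buyers shifts demand down by 51: (150 - 51) - 4Q = 6.5 + 3Q, so Q_t = 13.2143. Buyers pay P_b = 97.1429; sellers receive P_s = P_b - 51 = 46.1429.
PS = (1/2)(Q_t)(P_s - 6.5) = (1/2)(13.2143)(39.6429) = 261.926.

261.93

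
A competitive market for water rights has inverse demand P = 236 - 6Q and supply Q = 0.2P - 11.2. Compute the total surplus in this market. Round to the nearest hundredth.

1472.73

Rewriting supply in inverse form: P = 56 + 5Q.
Set 236 - 6Q = 56 + 5Q, which gives 180 = 11Q, so Q* = 16.3636 and P* = 236 - 6(16.3636) = 137.8182.
Total surplus is the full triangle between the curves from 0 to Q*: (1/2)(16.3636)(236 - 56) = 1472.7273.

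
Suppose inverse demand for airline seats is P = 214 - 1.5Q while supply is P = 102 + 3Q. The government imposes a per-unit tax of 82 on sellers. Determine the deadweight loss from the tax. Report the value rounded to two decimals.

747.11

Pre-tax equilibrium: 214 - 1.5Q = 102 + 3Q gives Q* = 24.8889, P* = 176.6667.
With the tax, sellers need 82 more per unit: 214 - 1.5Q = 102 + 3Q + 82, so Q_t = 6.6667. Buyers pay P_b = 204; sellers receive P_s = P_b - 82 = 122.
Deadweight loss is the triangle between the curves from Q_t to Q*: (1/2)(24.8889 - 6.6667)(82) = 747.1111.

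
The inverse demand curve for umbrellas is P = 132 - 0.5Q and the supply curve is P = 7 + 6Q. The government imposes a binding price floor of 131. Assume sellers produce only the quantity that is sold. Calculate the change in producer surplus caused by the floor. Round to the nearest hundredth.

-873.47

Without the control, 132 - 0.5Q = 7 + 6Q so Q* = 19.2308 and P* = 122.3846.
At P = 131, buyers demand (132 - 131)/0.5 = 2 while sellers would supply more, so the quantity traded is 2 at price 131.
PS goes from (1/2)(19.2308)(115.3846) = 1109.4675 to 236 (computed as (131 - 7)(2) - (1/2)(6)(2)^2), a change of -873.4675.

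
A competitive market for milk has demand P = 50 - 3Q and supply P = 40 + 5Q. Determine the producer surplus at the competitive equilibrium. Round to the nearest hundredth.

Set 50 - 3Q = 40 + 5Q, which gives 10 = 8Q, so Q* = 1.25 and P* = 50 - 3(1.25) = 46.25.
PS is the area between P* and the supply curve from 0 to Q*: (1/2)(1.25)(6.25) = 3.9062.

3.91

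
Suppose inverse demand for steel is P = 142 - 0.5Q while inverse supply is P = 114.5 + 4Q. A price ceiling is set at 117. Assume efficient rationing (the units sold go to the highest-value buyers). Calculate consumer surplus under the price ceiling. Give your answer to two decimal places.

Without the control, 142 - 0.5Q = 114.5 + 4Q so Q* = 6.1111 and P* = 138.9444.
At the ceiling price 117, quantity supplied is (117 - 114.5)/4 = 0.625; supply is the short side, so Q = 0.625 trades at P = 117.
The demand price at Q = 0.625 is 141.6875. CS is the trapezoid between demand and 117 over [0, 0.625]: (1/2)[(142 - 117) + (141.6875 - 117)](0.625) = 15.5273.

15.53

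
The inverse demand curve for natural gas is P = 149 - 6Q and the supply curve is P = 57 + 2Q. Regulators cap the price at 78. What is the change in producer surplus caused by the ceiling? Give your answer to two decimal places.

-22.00

Without the control, 149 - 6Q = 57 + 2Q so Q* = 11.5 and P* = 80.
At the ceiling price 78, quantity supplied is (78 - 57)/2 = 10.5; supply is the short side, so Q = 10.5 trades at P = 78.
PS goes from (1/2)(11.5)(23) = 132.25 to 110.25 (computed as (78 - 57)(10.5) - (1/2)(2)(10.5)^2), a change of -22.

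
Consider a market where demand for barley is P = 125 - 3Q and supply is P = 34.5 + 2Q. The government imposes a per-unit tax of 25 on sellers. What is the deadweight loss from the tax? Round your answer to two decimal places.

62.50

Without the tax, 125 - 3Q = 34.5 + 2Q so Q* = 18.1 and P* = 70.7.
A tax on sellers shifts supply up by 25: 125 - 3Q = 34.5 + 2Q + 25, so Q_t = 13.1. Buyers pay P_b = 85.7; sellers receive P_s = P_b - 25 = 60.7.
The welfare triangle lost has base Q* - Q_t = 5 and height t = 25, so DWL = (1/2)(5)(25) = 62.5.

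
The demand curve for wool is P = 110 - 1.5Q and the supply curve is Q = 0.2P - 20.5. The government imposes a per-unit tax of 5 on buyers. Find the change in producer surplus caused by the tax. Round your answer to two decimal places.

Rewriting supply in inverse form: P = 102.5 + 5Q.
Without the tax, 110 - 1.5Q = 102.5 + 5Q so Q* = 1.1538 and P* = 108.2692.
A tax on buyers shifts demand down by 5: (110 - 5) - 1.5Q = 102.5 + 5Q, so Q_t = 0.3846. Buyers pay P_b = 109.4231; sellers receive P_s = P_b - 5 = 104.4231.
Producers lose the trapezoid between P_s and P* out to Q_t plus the triangle from Q_t to Q*: change in PS = 0.3698 - 3.3284 = -2.9586.

-2.96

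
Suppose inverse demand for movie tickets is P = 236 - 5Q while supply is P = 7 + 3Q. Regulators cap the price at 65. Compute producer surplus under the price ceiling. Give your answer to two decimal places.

560.67

Free-market equilibrium: 236 - 5Q = 7 + 3Q gives Q* = 28.625, P* = 92.875.
At the ceiling price 65, quantity supplied is (65 - 7)/3 = 19.3333; supply is the short side, so Q = 19.3333 trades at P = 65.
PS is the triangle above supply below 65: (1/2)(19.3333)(65 - 7) = 560.6667.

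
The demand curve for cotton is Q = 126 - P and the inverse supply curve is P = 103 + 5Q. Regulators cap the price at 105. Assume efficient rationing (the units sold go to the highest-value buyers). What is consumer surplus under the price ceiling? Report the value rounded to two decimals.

Rewriting demand in inverse form: P = 126 - Q.
Free-market equilibrium: 126 - Q = 103 + 5Q gives Q* = 3.8333, P* = 122.1667.
At P = 105, sellers supply (105 - 103)/5 = 0.4 while buyers want more, so the quantity traded is 0.4 at price 105.
The demand price at Q = 0.4 is 125.6. CS is the trapezoid between demand and 105 over [0, 0.4]: (1/2)[(126 - 105) + (125.6 - 105)](0.4) = 8.32.

8.32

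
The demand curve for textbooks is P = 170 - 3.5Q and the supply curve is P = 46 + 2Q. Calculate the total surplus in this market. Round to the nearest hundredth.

Setting demand equal to supply, 124 = 5.5Q, so Q* = 22.5455 and P* = 91.0909.
Total surplus is the full triangle between the curves from 0 to Q*: (1/2)(22.5455)(170 - 46) = 1397.8182.

1397.82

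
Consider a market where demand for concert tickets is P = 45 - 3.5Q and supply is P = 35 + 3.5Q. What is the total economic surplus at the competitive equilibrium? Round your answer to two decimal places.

7.14

Set 45 - 3.5Q = 35 + 3.5Q, which gives 10 = 7Q, so Q* = 1.4286 and P* = 45 - 3.5(1.4286) = 40.
Total surplus is the full triangle between the curves from 0 to Q*: (1/2)(1.4286)(45 - 35) = 7.1429.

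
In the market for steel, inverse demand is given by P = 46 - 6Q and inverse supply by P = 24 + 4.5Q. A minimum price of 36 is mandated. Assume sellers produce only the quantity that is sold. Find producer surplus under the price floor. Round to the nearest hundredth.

13.75

Without the control, 46 - 6Q = 24 + 4.5Q so Q* = 2.0952 and P* = 33.4286.
At the floor price 36, quantity demanded is (46 - 36)/6 = 1.6667; demand is the short side, so Q = 1.6667 trades at P = 36.
The supply price at Q = 1.6667 is 31.5. PS is the trapezoid between 36 and supply over [0, 1.6667]: (1/2)[(36 - 24) + (36 - 31.5)](1.6667) = 13.75.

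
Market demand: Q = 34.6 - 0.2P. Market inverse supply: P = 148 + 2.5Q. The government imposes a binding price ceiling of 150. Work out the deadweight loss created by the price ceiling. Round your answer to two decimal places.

24.07

Rewriting demand in inverse form: P = 173 - 5Q.
Free-market equilibrium: 173 - 5Q = 148 + 2.5Q gives Q* = 3.3333, P* = 156.3333.
At P = 150, sellers supply (150 - 148)/2.5 = 0.8 while buyers want more, so the quantity traded is 0.8 at price 150.
The lost-trades triangle has base Q* - 0.8 = 2.5333 and height equal to the gap between the curves at Q = 0.8, which is 169 - 150 = 19. DWL = (1/2)(2.5333)(19) = 24.0667.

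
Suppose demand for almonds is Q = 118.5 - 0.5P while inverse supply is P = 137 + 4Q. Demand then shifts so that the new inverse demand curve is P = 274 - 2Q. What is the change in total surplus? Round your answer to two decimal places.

730.75

Rewriting demand in inverse form: P = 237 - 2Q.
Initial equilibrium: Q_0 = 16.6667, P_0 = 203.6667; CS_0 = (1/2)(16.6667)(33.3333) = 277.7778, PS_0 = (1/2)(16.6667)(66.6667) = 555.5556.
New equilibrium: 274 - 2Q = 137 + 4Q gives Q_1 = 22.8333, P_1 = 228.3333; CS_1 = 521.3611, PS_1 = 1042.7222.
Change in total surplus = (521.3611 + 1042.7222) - (277.7778 + 555.5556) = 730.75.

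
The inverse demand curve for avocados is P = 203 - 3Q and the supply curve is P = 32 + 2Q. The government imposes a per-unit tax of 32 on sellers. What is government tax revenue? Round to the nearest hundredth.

Pre-tax equilibrium: 203 - 3Q = 32 + 2Q gives Q* = 34.2, P* = 100.4.
With the tax, sellers need 32 more per unit: 203 - 3Q = 32 + 2Q + 32, so Q_t = 27.8. Buyers pay P_b = 119.6; sellers receive P_s = P_b - 32 = 87.6.
Tax revenue = t x Q_t = 32 x 27.8 = 889.6.

889.60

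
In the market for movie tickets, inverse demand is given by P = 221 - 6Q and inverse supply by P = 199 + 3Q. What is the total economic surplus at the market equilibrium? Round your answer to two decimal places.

Equilibrium: 221 - 6Q = 199 + 3Q, so Q* = 2.4444 and P* = 206.3333.
Total surplus is the full triangle between the curves from 0 to Q*: (1/2)(2.4444)(221 - 199) = 26.8889.

26.89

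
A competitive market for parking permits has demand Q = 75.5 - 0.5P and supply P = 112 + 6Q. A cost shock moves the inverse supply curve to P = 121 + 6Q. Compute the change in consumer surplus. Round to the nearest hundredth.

-9.70

Rewriting demand in inverse form: P = 151 - 2Q.
Initial equilibrium: Q_0 = 4.875, P_0 = 141.25; CS_0 = (1/2)(4.875)(9.75) = 23.7656, PS_0 = (1/2)(4.875)(29.25) = 71.2969.
New equilibrium: 151 - 2Q = 121 + 6Q gives Q_1 = 3.75, P_1 = 143.5; CS_1 = 14.0625, PS_1 = 42.1875.
Change in consumer surplus = 14.0625 - 23.7656 = -9.7031.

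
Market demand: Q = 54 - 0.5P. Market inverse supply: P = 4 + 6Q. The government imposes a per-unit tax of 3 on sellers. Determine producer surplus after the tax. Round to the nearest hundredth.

478.17

Rewriting demand in inverse form: P = 108 - 2Q.
Pre-tax equilibrium: 108 - 2Q = 4 + 6Q gives Q* = 13, P* = 82.
With the tax, sellers need 3 more per unit: 108 - 2Q = 4 + 6Q + 3, so Q_t = 12.625. Buyers pay P_b = 82.75; sellers receive P_s = P_b - 3 = 79.75.
PS = (1/2)(Q_t)(P_s - 4) = (1/2)(12.625)(75.75) = 478.1719.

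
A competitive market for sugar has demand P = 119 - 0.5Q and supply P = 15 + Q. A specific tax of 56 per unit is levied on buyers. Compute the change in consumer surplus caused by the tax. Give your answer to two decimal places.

-945.78

Pre-tax equilibrium: 119 - 0.5Q = 15 + Q gives Q* = 69.3333, P* = 84.3333.
A tax on buyers shifts demand down by 56: (119 - 56) - 0.5Q = 15 + Q, so Q_t = 32. Buyers pay P_b = 103; sellers receive P_s = P_b - 56 = 47.
Consumers lose the trapezoid between P* and P_b out to Q_t plus the triangle from Q_t to Q*: change in CS = 256 - 1201.7778 = -945.7778.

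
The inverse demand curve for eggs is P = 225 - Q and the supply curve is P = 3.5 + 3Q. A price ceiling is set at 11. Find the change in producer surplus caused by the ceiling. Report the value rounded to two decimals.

Free-market equilibrium: 225 - Q = 3.5 + 3Q gives Q* = 55.375, P* = 169.625.
At the ceiling price 11, quantity supplied is (11 - 3.5)/3 = 2.5; supply is the short side, so Q = 2.5 trades at P = 11.
PS goes from (1/2)(55.375)(166.125) = 4599.5859 to 9.375 (computed as (11 - 3.5)(2.5) - (1/2)(3)(2.5)^2), a change of -4590.2109.

-4590.21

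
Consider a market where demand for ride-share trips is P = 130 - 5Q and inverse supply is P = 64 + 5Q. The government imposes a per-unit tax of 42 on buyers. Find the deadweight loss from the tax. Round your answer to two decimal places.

88.20

Pre-tax equilibrium: 130 - 5Q = 64 + 5Q gives Q* = 6.6, P* = 97.
With the tax, buyers' net willingness to pay falls by 42: (130 - 42) - 5Q = 64 + 5Q, so Q_t = 2.4. Buyers pay P_b = 118; sellers receive P_s = P_b - 42 = 76.
Deadweight loss is the triangle between the curves from Q_t to Q*: (1/2)(6.6 - 2.4)(42) = 88.2.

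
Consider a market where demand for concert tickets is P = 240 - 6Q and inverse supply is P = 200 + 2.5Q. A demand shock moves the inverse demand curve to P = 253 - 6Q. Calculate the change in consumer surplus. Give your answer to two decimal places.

50.20

Initial equilibrium: Q_0 = 4.7059, P_0 = 211.7647; CS_0 = (1/2)(4.7059)(28.2353) = 66.436, PS_0 = (1/2)(4.7059)(11.7647) = 27.6817.
New equilibrium: 253 - 6Q = 200 + 2.5Q gives Q_1 = 6.2353, P_1 = 215.5882; CS_1 = 116.6367, PS_1 = 48.5986.
Change in consumer surplus = 116.6367 - 66.436 = 50.2007.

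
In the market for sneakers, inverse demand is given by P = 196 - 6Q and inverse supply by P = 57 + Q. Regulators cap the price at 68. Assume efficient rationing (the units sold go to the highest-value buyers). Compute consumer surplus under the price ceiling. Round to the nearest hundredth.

Without the control, 196 - 6Q = 57 + Q so Q* = 19.8571 and P* = 76.8571.
At P = 68, sellers supply (68 - 57)/1 = 11 while buyers want more, so the quantity traded is 11 at price 68.
The demand price at Q = 11 is 130. CS is the trapezoid between demand and 68 over [0, 11]: (1/2)[(196 - 68) + (130 - 68)](11) = 1045.

1045.00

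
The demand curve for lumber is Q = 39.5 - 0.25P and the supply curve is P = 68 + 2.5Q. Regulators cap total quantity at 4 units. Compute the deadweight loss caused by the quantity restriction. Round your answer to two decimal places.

315.08

Rewriting demand in inverse form: P = 158 - 4Q.
Without the quota, 158 - 4Q = 68 + 2.5Q gives Q* = 13.8462.
At Q = 4 the demand price is 158 - 4(4) = 142 and the supply price is 68 + 2.5(4) = 78.
Deadweight loss is the triangle between the curves from 4 to 13.8462: (1/2)(142 - 78)(13.8462 - 4) = 315.0769.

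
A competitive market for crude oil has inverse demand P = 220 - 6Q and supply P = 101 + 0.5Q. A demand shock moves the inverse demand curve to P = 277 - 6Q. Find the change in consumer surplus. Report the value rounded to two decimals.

1193.96

Initial equilibrium: Q_0 = 18.3077, P_0 = 110.1538; CS_0 = (1/2)(18.3077)(109.8462) = 1005.5148, PS_0 = (1/2)(18.3077)(9.1538) = 83.7929.
New equilibrium: 277 - 6Q = 101 + 0.5Q gives Q_1 = 27.0769, P_1 = 114.5385; CS_1 = 2199.4793, PS_1 = 183.2899.
Change in consumer surplus = 2199.4793 - 1005.5148 = 1193.9645.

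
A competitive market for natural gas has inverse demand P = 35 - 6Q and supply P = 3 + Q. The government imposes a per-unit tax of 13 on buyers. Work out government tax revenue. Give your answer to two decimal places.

35.29

Without the tax, 35 - 6Q = 3 + Q so Q* = 4.5714 and P* = 7.5714.
With the tax, buyers' net willingness to pay falls by 13: (35 - 13) - 6Q = 3 + Q, so Q_t = 2.7143. Buyers pay P_b = 18.7143; sellers receive P_s = P_b - 13 = 5.7143.
Tax revenue = t x Q_t = 13 x 2.7143 = 35.2857.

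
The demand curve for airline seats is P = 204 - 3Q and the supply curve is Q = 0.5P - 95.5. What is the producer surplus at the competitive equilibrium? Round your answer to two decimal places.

Rewriting supply in inverse form: P = 191 + 2Q.
Set 204 - 3Q = 191 + 2Q, which gives 13 = 5Q, so Q* = 2.6 and P* = 204 - 3(2.6) = 196.2.
The supply curve's price intercept is 191, so PS = (1/2)(Q*)(P* - 191) = (1/2)(2.6)(5.2) = 6.76.

6.76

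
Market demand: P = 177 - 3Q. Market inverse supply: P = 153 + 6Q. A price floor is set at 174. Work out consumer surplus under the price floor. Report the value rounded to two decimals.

Free-market equilibrium: 177 - 3Q = 153 + 6Q gives Q* = 2.6667, P* = 169.
At the floor price 174, quantity demanded is (177 - 174)/3 = 1; demand is the short side, so Q = 1 trades at P = 174.
CS is the triangle under demand above 174: (1/2)(1)(177 - 174) = 1.5.

1.50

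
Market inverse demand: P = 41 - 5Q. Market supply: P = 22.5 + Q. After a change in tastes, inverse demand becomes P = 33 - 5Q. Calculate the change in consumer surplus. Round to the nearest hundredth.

Initial equilibrium: Q_0 = 3.0833, P_0 = 25.5833; CS_0 = (1/2)(3.0833)(15.4167) = 23.7674, PS_0 = (1/2)(3.0833)(3.0833) = 4.7535.
New equilibrium: 33 - 5Q = 22.5 + Q gives Q_1 = 1.75, P_1 = 24.25; CS_1 = 7.6562, PS_1 = 1.5312.
Change in consumer surplus = 7.6562 - 23.7674 = -16.1111.

-16.11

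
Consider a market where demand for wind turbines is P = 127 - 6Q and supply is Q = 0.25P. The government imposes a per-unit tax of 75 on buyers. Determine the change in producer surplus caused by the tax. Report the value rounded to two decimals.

-268.50

Rewriting supply in inverse form: P = 4Q.
Pre-tax equilibrium: 127 - 6Q = 4Q gives Q* = 12.7, P* = 50.8.
A tax on buyers shifts demand down by 75: (127 - 75) - 6Q = 4Q, so Q_t = 5.2. Buyers pay P_b = 95.8; sellers receive P_s = P_b - 75 = 20.8.
PS falls from (1/2)(12.7)(50.8) = 322.58 to (1/2)(5.2)(20.8) = 54.08, a change of -268.5.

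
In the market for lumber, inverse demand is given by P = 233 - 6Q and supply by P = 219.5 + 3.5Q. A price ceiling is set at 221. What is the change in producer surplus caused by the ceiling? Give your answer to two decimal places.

Without the control, 233 - 6Q = 219.5 + 3.5Q so Q* = 1.4211 and P* = 224.4737.
At the ceiling price 221, quantity supplied is (221 - 219.5)/3.5 = 0.4286; supply is the short side, so Q = 0.4286 trades at P = 221.
PS goes from (1/2)(1.4211)(4.9737) = 3.5339 to 0.3214 (computed as (221 - 219.5)(0.4286) - (1/2)(3.5)(0.4286)^2), a change of -3.2125.

-3.21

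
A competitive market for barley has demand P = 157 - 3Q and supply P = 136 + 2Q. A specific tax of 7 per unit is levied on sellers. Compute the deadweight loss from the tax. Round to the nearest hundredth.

Pre-tax equilibrium: 157 - 3Q = 136 + 2Q gives Q* = 4.2, P* = 144.4.
With the tax, sellers need 7 more per unit: 157 - 3Q = 136 + 2Q + 7, so Q_t = 2.8. Buyers pay P_b = 148.6; sellers receive P_s = P_b - 7 = 141.6.
The welfare triangle lost has base Q* - Q_t = 1.4 and height t = 7, so DWL = (1/2)(1.4)(7) = 4.9.

4.90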